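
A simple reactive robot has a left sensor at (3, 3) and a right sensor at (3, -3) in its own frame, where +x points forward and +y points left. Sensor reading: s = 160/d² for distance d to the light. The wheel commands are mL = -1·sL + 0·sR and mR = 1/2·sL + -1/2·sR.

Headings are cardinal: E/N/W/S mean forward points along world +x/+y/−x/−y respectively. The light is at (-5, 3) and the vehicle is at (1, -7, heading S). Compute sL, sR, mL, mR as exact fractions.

left sensor world pos  = (4, -10); dL² = 250
right sensor world pos = (-2, -10); dR² = 178
sL = 160/250 = 16/25
sR = 160/178 = 80/89
mL = -1·sL + 0·sR = -16/25
mR = 1/2·sL + -1/2·sR = -288/2225

16/25 80/89 -16/25 -288/2225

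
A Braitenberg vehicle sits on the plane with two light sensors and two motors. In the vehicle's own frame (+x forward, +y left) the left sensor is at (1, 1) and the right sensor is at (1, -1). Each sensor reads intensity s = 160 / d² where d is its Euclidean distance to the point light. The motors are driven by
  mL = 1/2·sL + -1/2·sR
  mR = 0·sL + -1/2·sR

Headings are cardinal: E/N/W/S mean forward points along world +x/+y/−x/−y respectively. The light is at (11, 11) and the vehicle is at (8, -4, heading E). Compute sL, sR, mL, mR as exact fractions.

left sensor world pos  = (9, -3); dL² = 200
right sensor world pos = (9, -5); dR² = 260
sL = 160/200 = 4/5
sR = 160/260 = 8/13
mL = 1/2·sL + -1/2·sR = 6/65
mR = 0·sL + -1/2·sR = -4/13

4/5 8/13 6/65 -4/13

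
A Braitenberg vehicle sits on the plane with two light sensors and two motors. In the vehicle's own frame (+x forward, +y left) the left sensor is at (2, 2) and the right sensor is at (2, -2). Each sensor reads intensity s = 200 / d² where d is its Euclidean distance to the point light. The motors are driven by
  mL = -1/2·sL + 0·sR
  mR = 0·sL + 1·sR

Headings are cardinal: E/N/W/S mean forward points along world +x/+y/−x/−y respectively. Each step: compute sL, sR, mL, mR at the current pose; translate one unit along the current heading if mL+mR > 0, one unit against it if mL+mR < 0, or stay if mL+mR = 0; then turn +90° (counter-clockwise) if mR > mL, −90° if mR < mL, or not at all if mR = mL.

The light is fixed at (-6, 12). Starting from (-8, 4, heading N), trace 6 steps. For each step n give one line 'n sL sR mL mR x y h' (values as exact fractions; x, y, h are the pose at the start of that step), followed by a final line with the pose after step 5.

n=0: pose=(-8,4,N); sL=50/13, sR=50/9; mL=-25/13, mR=50/9; mL+mR=425/117 → advance +1; mR−mL=875/117 → turn +1·90°
n=1: pose=(-8,5,W); sL=200/97, sR=200/41; mL=-100/97, mR=200/41; mL+mR=15300/3977 → advance +1; mR−mL=23500/3977 → turn +1·90°
n=2: pose=(-9,5,S); sL=100/41, sR=100/53; mL=-50/41, mR=100/53; mL+mR=1450/2173 → advance +1; mR−mL=6750/2173 → turn +1·90°
n=3: pose=(-9,4,E); sL=200/37, sR=200/101; mL=-100/37, mR=200/101; mL+mR=-2700/3737 → advance -1; mR−mL=17500/3737 → turn +1·90°
n=4: pose=(-10,4,N); sL=25/9, sR=5; mL=-25/18, mR=5; mL+mR=65/18 → advance +1; mR−mL=115/18 → turn +1·90°
n=5: pose=(-10,5,W); sL=200/117, sR=200/61; mL=-100/117, mR=200/61; mL+mR=17300/7137 → advance +1; mR−mL=29500/7137 → turn +1·90°

0 50/13 50/9 -25/13 50/9 -8 4 N
1 200/97 200/41 -100/97 200/41 -8 5 W
2 100/41 100/53 -50/41 100/53 -9 5 S
3 200/37 200/101 -100/37 200/101 -9 4 E
4 25/9 5 -25/18 5 -10 4 N
5 200/117 200/61 -100/117 200/61 -10 5 W
final -11 5 S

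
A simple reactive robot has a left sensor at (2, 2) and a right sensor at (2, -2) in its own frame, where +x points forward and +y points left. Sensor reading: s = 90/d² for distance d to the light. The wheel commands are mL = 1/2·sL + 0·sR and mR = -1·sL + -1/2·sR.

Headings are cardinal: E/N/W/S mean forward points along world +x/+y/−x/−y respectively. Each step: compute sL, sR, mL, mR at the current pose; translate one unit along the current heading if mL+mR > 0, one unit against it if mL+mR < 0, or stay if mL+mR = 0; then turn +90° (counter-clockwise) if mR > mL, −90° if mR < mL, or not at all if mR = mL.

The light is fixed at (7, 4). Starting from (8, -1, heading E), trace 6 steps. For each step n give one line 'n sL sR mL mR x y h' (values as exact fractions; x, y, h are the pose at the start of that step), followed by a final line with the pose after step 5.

n=0: pose=(8,-1,E); sL=5, sR=45/29; mL=5/2, mR=-335/58; mL+mR=-95/29 → advance -1; mR−mL=-240/29 → turn -1·90°
n=1: pose=(7,-1,S); sL=90/53, sR=90/53; mL=45/53, mR=-135/53; mL+mR=-90/53 → advance -1; mR−mL=-180/53 → turn -1·90°
n=2: pose=(7,0,W); sL=9/4, sR=45/4; mL=9/8, mR=-63/8; mL+mR=-27/4 → advance -1; mR−mL=-9 → turn -1·90°
n=3: pose=(8,0,N); sL=18, sR=90/13; mL=9, mR=-279/13; mL+mR=-162/13 → advance -1; mR−mL=-396/13 → turn -1·90°
n=4: pose=(8,-1,E); sL=5, sR=45/29; mL=5/2, mR=-335/58; mL+mR=-95/29 → advance -1; mR−mL=-240/29 → turn -1·90°
n=5: pose=(7,-1,S); sL=90/53, sR=90/53; mL=45/53, mR=-135/53; mL+mR=-90/53 → advance -1; mR−mL=-180/53 → turn -1·90°

0 5 45/29 5/2 -335/58 8 -1 E
1 90/53 90/53 45/53 -135/53 7 -1 S
2 9/4 45/4 9/8 -63/8 7 0 W
3 18 90/13 9 -279/13 8 0 N
4 5 45/29 5/2 -335/58 8 -1 E
5 90/53 90/53 45/53 -135/53 7 -1 S
final 7 0 W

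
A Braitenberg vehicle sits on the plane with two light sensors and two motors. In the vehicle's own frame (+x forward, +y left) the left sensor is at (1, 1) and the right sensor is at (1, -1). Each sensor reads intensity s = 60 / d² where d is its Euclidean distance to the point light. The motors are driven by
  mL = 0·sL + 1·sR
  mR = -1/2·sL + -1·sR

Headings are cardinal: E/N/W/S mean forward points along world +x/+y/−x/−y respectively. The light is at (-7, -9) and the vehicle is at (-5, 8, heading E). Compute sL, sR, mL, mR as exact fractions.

20/111 12/53 12/53 -1862/5883

left sensor world pos  = (-4, 9); dL² = 333
right sensor world pos = (-4, 7); dR² = 265
sL = 60/333 = 20/111
sR = 60/265 = 12/53
mL = 0·sL + 1·sR = 12/53
mR = -1/2·sL + -1·sR = -1862/5883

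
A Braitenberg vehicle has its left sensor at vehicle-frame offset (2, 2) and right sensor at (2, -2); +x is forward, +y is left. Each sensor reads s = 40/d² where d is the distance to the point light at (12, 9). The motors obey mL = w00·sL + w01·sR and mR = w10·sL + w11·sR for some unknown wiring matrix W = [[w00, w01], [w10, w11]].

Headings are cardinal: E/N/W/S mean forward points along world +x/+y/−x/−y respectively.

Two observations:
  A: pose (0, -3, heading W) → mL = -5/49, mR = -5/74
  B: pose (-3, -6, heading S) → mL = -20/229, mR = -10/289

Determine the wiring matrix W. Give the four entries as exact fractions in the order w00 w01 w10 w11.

-1 0 0 -1/2

obs A: pose=(0,-3,W) → sL=5/49, sR=5/37, mL=-5/49, mR=-5/74
obs B: pose=(-3,-6,S) → sL=20/229, sR=20/289, mL=-20/229, mR=-10/289
sensor matrix S = [[5/49, 5/37], [20/229, 20/289]]; det S = -568800/119986153
solve [mL_A; mL_B] = S·[w00; w01] and [mR_A; mR_B] = S·[w10; w11]:
  w00 = -1, w01 = 0, w10 = 0, w11 = -1/2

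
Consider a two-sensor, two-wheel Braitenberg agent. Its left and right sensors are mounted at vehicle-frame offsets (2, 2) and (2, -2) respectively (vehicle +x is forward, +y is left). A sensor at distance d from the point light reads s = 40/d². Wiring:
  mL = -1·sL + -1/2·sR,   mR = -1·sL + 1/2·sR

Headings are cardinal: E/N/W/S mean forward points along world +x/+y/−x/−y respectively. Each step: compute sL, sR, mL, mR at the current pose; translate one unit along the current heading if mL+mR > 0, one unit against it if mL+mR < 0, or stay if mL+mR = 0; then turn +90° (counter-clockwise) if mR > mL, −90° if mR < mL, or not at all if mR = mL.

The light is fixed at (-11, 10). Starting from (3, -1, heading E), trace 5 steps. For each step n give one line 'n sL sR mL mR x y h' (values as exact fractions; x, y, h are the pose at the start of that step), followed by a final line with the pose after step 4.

0 40/337 8/85 -4748/28645 -2052/28645 3 -1 E
1 20/101 20/153 -4070/15453 -2050/15453 2 -1 N
2 40/317 40/221 -15180/70057 -2500/70057 2 -2 W
3 10/113 2/17 -283/1921 -57/1921 3 -2 S
4 40/337 8/85 -4748/28645 -2052/28645 3 -1 E
final 2 -1 N

n=0: pose=(3,-1,E); sL=40/337, sR=8/85; mL=-4748/28645, mR=-2052/28645; mL+mR=-80/337 → advance -1; mR−mL=8/85 → turn +1·90°
n=1: pose=(2,-1,N); sL=20/101, sR=20/153; mL=-4070/15453, mR=-2050/15453; mL+mR=-40/101 → advance -1; mR−mL=20/153 → turn +1·90°
n=2: pose=(2,-2,W); sL=40/317, sR=40/221; mL=-15180/70057, mR=-2500/70057; mL+mR=-80/317 → advance -1; mR−mL=40/221 → turn +1·90°
n=3: pose=(3,-2,S); sL=10/113, sR=2/17; mL=-283/1921, mR=-57/1921; mL+mR=-20/113 → advance -1; mR−mL=2/17 → turn +1·90°
n=4: pose=(3,-1,E); sL=40/337, sR=8/85; mL=-4748/28645, mR=-2052/28645; mL+mR=-80/337 → advance -1; mR−mL=8/85 → turn +1·90°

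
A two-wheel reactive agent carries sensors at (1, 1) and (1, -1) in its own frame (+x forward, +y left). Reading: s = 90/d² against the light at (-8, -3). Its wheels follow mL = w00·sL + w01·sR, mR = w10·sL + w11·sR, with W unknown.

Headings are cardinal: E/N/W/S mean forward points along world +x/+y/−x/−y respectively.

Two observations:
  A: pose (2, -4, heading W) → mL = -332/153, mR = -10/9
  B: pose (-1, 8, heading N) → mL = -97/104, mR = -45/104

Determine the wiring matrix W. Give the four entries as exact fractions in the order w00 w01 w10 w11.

-1 -1 0 -1

obs A: pose=(2,-4,W) → sL=18/17, sR=10/9, mL=-332/153, mR=-10/9
obs B: pose=(-1,8,N) → sL=1/2, sR=45/104, mL=-97/104, mR=-45/104
sensor matrix S = [[18/17, 10/9], [1/2, 45/104]]; det S = -775/7956
solve [mL_A; mL_B] = S·[w00; w01] and [mR_A; mR_B] = S·[w10; w11]:
  w00 = -1, w01 = -1, w10 = 0, w11 = -1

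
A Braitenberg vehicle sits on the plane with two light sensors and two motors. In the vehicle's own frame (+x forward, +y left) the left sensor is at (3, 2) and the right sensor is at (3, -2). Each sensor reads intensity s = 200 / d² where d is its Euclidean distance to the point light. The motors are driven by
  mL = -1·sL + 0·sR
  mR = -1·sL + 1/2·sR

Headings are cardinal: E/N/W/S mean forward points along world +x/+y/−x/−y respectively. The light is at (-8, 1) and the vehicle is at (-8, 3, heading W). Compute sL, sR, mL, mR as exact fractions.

left sensor world pos  = (-11, 1); dL² = 9
right sensor world pos = (-11, 5); dR² = 25
sL = 200/9 = 200/9
sR = 200/25 = 8
mL = -1·sL + 0·sR = -200/9
mR = -1·sL + 1/2·sR = -164/9

200/9 8 -200/9 -164/9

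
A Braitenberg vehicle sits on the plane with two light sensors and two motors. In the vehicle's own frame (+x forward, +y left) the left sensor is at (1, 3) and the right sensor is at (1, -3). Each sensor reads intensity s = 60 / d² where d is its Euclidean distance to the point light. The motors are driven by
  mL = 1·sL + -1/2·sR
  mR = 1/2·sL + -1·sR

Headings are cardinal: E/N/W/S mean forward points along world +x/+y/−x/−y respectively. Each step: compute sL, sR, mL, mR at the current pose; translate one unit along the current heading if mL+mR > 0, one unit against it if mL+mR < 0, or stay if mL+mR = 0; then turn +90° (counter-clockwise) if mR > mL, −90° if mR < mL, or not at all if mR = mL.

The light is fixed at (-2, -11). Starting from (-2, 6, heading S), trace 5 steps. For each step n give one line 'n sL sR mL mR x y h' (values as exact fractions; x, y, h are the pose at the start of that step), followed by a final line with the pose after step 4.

0 12/53 12/53 6/53 -6/53 -2 6 S
1 60/197 60/401 18150/78997 210/78997 -2 6 W
2 3/17 15/82 237/2788 -66/697 -3 6 N
3 60/361 60/169 -690/61009 -16590/61009 -3 5 E
4 30/113 6/25 411/2825 -303/2825 -4 5 S
final -4 4 W

n=0: pose=(-2,6,S); sL=12/53, sR=12/53; mL=6/53, mR=-6/53; mL+mR=0 → advance +0; mR−mL=-12/53 → turn -1·90°
n=1: pose=(-2,6,W); sL=60/197, sR=60/401; mL=18150/78997, mR=210/78997; mL+mR=18360/78997 → advance +1; mR−mL=-17940/78997 → turn -1·90°
n=2: pose=(-3,6,N); sL=3/17, sR=15/82; mL=237/2788, mR=-66/697; mL+mR=-27/2788 → advance -1; mR−mL=-501/2788 → turn -1·90°
n=3: pose=(-3,5,E); sL=60/361, sR=60/169; mL=-690/61009, mR=-16590/61009; mL+mR=-17280/61009 → advance -1; mR−mL=-15900/61009 → turn -1·90°
n=4: pose=(-4,5,S); sL=30/113, sR=6/25; mL=411/2825, mR=-303/2825; mL+mR=108/2825 → advance +1; mR−mL=-714/2825 → turn -1·90°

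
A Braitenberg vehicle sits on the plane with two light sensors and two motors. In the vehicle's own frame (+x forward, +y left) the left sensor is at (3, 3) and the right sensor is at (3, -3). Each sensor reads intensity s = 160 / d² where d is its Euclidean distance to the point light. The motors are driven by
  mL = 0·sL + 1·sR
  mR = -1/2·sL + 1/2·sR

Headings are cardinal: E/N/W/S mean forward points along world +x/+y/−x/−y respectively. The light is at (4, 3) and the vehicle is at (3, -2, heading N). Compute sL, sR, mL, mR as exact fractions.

left sensor world pos  = (0, 1); dL² = 20
right sensor world pos = (6, 1); dR² = 8
sL = 160/20 = 8
sR = 160/8 = 20
mL = 0·sL + 1·sR = 20
mR = -1/2·sL + 1/2·sR = 6

8 20 20 6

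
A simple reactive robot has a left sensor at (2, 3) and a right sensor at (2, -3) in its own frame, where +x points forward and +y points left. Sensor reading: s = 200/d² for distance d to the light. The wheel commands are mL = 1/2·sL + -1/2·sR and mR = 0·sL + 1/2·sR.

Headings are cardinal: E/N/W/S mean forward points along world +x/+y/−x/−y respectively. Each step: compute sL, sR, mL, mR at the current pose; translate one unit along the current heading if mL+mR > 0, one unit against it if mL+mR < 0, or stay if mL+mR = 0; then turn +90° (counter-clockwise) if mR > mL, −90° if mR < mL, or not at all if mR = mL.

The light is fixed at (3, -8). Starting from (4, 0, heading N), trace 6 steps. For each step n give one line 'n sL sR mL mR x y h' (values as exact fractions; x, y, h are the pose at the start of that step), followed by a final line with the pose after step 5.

0 25/13 50/29 75/754 25/29 4 0 N
1 200/37 40/29 2160/1073 20/29 4 1 W
2 20/13 20/13 0 10/13 3 1 N
3 200/53 200/173 12000/9169 100/173 3 2 W
4 5/4 50/37 -15/296 25/37 2 2 N
5 200/73 40/41 2640/2993 20/41 2 3 W
final 1 3 N

n=0: pose=(4,0,N); sL=25/13, sR=50/29; mL=75/754, mR=25/29; mL+mR=25/26 → advance +1; mR−mL=575/754 → turn +1·90°
n=1: pose=(4,1,W); sL=200/37, sR=40/29; mL=2160/1073, mR=20/29; mL+mR=100/37 → advance +1; mR−mL=-1420/1073 → turn -1·90°
n=2: pose=(3,1,N); sL=20/13, sR=20/13; mL=0, mR=10/13; mL+mR=10/13 → advance +1; mR−mL=10/13 → turn +1·90°
n=3: pose=(3,2,W); sL=200/53, sR=200/173; mL=12000/9169, mR=100/173; mL+mR=100/53 → advance +1; mR−mL=-6700/9169 → turn -1·90°
n=4: pose=(2,2,N); sL=5/4, sR=50/37; mL=-15/296, mR=25/37; mL+mR=5/8 → advance +1; mR−mL=215/296 → turn +1·90°
n=5: pose=(2,3,W); sL=200/73, sR=40/41; mL=2640/2993, mR=20/41; mL+mR=100/73 → advance +1; mR−mL=-1180/2993 → turn -1·90°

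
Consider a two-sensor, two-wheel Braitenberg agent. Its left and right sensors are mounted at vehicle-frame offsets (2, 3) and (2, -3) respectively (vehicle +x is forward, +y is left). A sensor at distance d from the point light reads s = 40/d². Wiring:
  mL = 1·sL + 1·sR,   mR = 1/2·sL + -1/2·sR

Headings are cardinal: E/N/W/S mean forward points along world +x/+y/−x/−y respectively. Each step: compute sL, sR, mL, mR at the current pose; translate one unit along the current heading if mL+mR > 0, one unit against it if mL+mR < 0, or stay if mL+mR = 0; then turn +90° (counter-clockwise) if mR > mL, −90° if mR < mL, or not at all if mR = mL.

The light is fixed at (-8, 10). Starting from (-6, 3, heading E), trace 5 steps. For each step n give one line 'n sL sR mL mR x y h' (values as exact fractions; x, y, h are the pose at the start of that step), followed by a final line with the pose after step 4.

0 5/4 10/29 185/116 105/232 -6 3 E
1 40/117 40/81 880/1053 -80/1053 -5 3 S
2 20/61 20/13 1480/793 -480/793 -5 2 W
3 40/37 40/61 3920/2257 480/2257 -6 2 N
4 5/4 10/29 185/116 105/232 -6 3 E
final -5 3 S

n=0: pose=(-6,3,E); sL=5/4, sR=10/29; mL=185/116, mR=105/232; mL+mR=475/232 → advance +1; mR−mL=-265/232 → turn -1·90°
n=1: pose=(-5,3,S); sL=40/117, sR=40/81; mL=880/1053, mR=-80/1053; mL+mR=800/1053 → advance +1; mR−mL=-320/351 → turn -1·90°
n=2: pose=(-5,2,W); sL=20/61, sR=20/13; mL=1480/793, mR=-480/793; mL+mR=1000/793 → advance +1; mR−mL=-1960/793 → turn -1·90°
n=3: pose=(-6,2,N); sL=40/37, sR=40/61; mL=3920/2257, mR=480/2257; mL+mR=4400/2257 → advance +1; mR−mL=-3440/2257 → turn -1·90°
n=4: pose=(-6,3,E); sL=5/4, sR=10/29; mL=185/116, mR=105/232; mL+mR=475/232 → advance +1; mR−mL=-265/232 → turn -1·90°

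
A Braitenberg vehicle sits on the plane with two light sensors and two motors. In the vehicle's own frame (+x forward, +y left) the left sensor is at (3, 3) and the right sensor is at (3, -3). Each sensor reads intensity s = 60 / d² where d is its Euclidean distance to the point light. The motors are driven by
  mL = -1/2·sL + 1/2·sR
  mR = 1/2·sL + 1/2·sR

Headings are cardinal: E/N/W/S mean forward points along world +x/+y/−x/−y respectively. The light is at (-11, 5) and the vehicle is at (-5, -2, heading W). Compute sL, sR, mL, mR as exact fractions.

left sensor world pos  = (-8, -5); dL² = 109
right sensor world pos = (-8, 1); dR² = 25
sL = 60/109 = 60/109
sR = 60/25 = 12/5
mL = -1/2·sL + 1/2·sR = 504/545
mR = 1/2·sL + 1/2·sR = 804/545

60/109 12/5 504/545 804/545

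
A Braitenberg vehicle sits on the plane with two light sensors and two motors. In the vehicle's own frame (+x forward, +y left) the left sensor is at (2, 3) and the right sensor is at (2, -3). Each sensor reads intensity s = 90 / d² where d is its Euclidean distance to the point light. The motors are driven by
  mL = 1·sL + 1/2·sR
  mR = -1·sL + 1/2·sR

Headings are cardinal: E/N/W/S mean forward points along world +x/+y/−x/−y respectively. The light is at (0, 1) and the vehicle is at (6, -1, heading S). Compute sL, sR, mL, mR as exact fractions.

90/97 18/5 1323/485 423/485

left sensor world pos  = (9, -3); dL² = 97
right sensor world pos = (3, -3); dR² = 25
sL = 90/97 = 90/97
sR = 90/25 = 18/5
mL = 1·sL + 1/2·sR = 1323/485
mR = -1·sL + 1/2·sR = 423/485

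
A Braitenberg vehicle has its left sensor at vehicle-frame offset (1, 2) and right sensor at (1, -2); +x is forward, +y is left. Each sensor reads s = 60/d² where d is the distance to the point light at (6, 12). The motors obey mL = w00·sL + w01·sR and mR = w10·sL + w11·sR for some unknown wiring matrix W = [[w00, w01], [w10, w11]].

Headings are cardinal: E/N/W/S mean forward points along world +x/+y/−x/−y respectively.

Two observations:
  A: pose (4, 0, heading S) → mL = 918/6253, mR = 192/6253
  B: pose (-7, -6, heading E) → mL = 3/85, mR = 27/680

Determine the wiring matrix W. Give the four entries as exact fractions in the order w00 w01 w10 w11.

obs A: pose=(4,0,S) → sL=60/169, sR=12/37, mL=918/6253, mR=192/6253
obs B: pose=(-7,-6,E) → sL=3/20, sR=15/136, mL=3/85, mR=27/680
sensor matrix S = [[60/169, 12/37], [3/20, 15/136]]; det S = -10089/1063010
solve [mL_A; mL_B] = S·[w00; w01] and [mR_A; mR_B] = S·[w10; w11]:
  w00 = -1/2, w01 = 1, w10 = 1, w11 = -1

-1/2 1 1 -1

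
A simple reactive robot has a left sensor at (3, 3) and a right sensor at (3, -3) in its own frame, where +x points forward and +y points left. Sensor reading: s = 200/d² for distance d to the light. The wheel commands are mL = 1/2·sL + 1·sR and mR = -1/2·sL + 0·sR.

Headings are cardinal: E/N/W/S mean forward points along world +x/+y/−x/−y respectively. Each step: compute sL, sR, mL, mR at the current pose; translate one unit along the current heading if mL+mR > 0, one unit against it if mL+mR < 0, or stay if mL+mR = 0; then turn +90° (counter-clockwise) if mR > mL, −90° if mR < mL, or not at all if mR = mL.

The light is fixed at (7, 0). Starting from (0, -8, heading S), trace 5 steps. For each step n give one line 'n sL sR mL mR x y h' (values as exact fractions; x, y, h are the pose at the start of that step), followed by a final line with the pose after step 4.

n=0: pose=(0,-8,S); sL=200/137, sR=200/221; mL=49500/30277, mR=-100/137; mL+mR=200/221 → advance +1; mR−mL=-71600/30277 → turn -1·90°
n=1: pose=(0,-9,W); sL=50/61, sR=25/17; mL=1950/1037, mR=-25/61; mL+mR=25/17 → advance +1; mR−mL=-2375/1037 → turn -1·90°
n=2: pose=(-1,-9,N); sL=200/157, sR=200/61; mL=37500/9577, mR=-100/157; mL+mR=200/61 → advance +1; mR−mL=-43600/9577 → turn -1·90°
n=3: pose=(-1,-8,E); sL=4, sR=100/73; mL=246/73, mR=-2; mL+mR=100/73 → advance +1; mR−mL=-392/73 → turn -1·90°
n=4: pose=(0,-8,S); sL=200/137, sR=200/221; mL=49500/30277, mR=-100/137; mL+mR=200/221 → advance +1; mR−mL=-71600/30277 → turn -1·90°

0 200/137 200/221 49500/30277 -100/137 0 -8 S
1 50/61 25/17 1950/1037 -25/61 0 -9 W
2 200/157 200/61 37500/9577 -100/157 -1 -9 N
3 4 100/73 246/73 -2 -1 -8 E
4 200/137 200/221 49500/30277 -100/137 0 -8 S
final 0 -9 W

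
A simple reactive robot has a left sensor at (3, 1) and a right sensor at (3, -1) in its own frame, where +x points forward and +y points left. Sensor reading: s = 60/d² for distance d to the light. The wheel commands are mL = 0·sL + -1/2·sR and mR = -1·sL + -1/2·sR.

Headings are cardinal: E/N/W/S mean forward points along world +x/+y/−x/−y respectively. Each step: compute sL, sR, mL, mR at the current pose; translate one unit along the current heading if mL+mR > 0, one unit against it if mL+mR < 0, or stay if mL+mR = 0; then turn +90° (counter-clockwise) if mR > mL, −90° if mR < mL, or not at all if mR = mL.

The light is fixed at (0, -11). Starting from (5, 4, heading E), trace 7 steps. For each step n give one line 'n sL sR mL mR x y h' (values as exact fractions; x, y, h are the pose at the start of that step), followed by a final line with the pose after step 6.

n=0: pose=(5,4,E); sL=3/16, sR=3/13; mL=-3/26, mR=-63/208; mL+mR=-87/208 → advance -1; mR−mL=-3/16 → turn -1·90°
n=1: pose=(4,4,S); sL=60/169, sR=20/51; mL=-10/51, mR=-4750/8619; mL+mR=-6440/8619 → advance -1; mR−mL=-60/169 → turn -1·90°
n=2: pose=(4,5,W); sL=30/113, sR=6/29; mL=-3/29, mR=-1209/3277; mL+mR=-1548/3277 → advance -1; mR−mL=-30/113 → turn -1·90°
n=3: pose=(5,5,N); sL=60/377, sR=60/397; mL=-30/397, mR=-35130/149669; mL+mR=-46440/149669 → advance -1; mR−mL=-60/377 → turn -1·90°
n=4: pose=(5,4,E); sL=3/16, sR=3/13; mL=-3/26, mR=-63/208; mL+mR=-87/208 → advance -1; mR−mL=-3/16 → turn -1·90°
n=5: pose=(4,4,S); sL=60/169, sR=20/51; mL=-10/51, mR=-4750/8619; mL+mR=-6440/8619 → advance -1; mR−mL=-60/169 → turn -1·90°
n=6: pose=(4,5,W); sL=30/113, sR=6/29; mL=-3/29, mR=-1209/3277; mL+mR=-1548/3277 → advance -1; mR−mL=-30/113 → turn -1·90°

0 3/16 3/13 -3/26 -63/208 5 4 E
1 60/169 20/51 -10/51 -4750/8619 4 4 S
2 30/113 6/29 -3/29 -1209/3277 4 5 W
3 60/377 60/397 -30/397 -35130/149669 5 5 N
4 3/16 3/13 -3/26 -63/208 5 4 E
5 60/169 20/51 -10/51 -4750/8619 4 4 S
6 30/113 6/29 -3/29 -1209/3277 4 5 W
final 5 5 N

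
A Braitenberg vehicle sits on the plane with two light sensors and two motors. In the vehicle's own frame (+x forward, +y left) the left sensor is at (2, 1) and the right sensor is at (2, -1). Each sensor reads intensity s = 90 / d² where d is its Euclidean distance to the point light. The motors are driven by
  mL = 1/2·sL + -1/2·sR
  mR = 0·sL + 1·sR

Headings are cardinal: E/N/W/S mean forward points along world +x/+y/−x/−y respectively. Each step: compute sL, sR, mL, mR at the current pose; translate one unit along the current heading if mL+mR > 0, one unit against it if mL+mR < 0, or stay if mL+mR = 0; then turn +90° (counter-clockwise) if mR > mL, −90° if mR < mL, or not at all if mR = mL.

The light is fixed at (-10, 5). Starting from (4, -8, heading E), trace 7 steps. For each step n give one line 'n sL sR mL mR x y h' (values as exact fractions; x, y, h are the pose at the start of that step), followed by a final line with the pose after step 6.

n=0: pose=(4,-8,E); sL=9/40, sR=45/226; mL=117/9040, mR=45/226; mL+mR=1917/9040 → advance +1; mR−mL=1683/9040 → turn +1·90°
n=1: pose=(5,-8,N); sL=90/317, sR=90/377; mL=2700/119509, mR=90/377; mL+mR=31230/119509 → advance +1; mR−mL=25830/119509 → turn +1·90°
n=2: pose=(5,-7,W); sL=45/169, sR=9/29; mL=-108/4901, mR=9/29; mL+mR=1413/4901 → advance +1; mR−mL=1629/4901 → turn +1·90°
n=3: pose=(4,-7,S); sL=90/421, sR=18/73; mL=-504/30733, mR=18/73; mL+mR=7074/30733 → advance +1; mR−mL=8082/30733 → turn +1·90°
n=4: pose=(4,-8,E); sL=9/40, sR=45/226; mL=117/9040, mR=45/226; mL+mR=1917/9040 → advance +1; mR−mL=1683/9040 → turn +1·90°
n=5: pose=(5,-8,N); sL=90/317, sR=90/377; mL=2700/119509, mR=90/377; mL+mR=31230/119509 → advance +1; mR−mL=25830/119509 → turn +1·90°
n=6: pose=(5,-7,W); sL=45/169, sR=9/29; mL=-108/4901, mR=9/29; mL+mR=1413/4901 → advance +1; mR−mL=1629/4901 → turn +1·90°

0 9/40 45/226 117/9040 45/226 4 -8 E
1 90/317 90/377 2700/119509 90/377 5 -8 N
2 45/169 9/29 -108/4901 9/29 5 -7 W
3 90/421 18/73 -504/30733 18/73 4 -7 S
4 9/40 45/226 117/9040 45/226 4 -8 E
5 90/317 90/377 2700/119509 90/377 5 -8 N
6 45/169 9/29 -108/4901 9/29 5 -7 W
final 4 -7 S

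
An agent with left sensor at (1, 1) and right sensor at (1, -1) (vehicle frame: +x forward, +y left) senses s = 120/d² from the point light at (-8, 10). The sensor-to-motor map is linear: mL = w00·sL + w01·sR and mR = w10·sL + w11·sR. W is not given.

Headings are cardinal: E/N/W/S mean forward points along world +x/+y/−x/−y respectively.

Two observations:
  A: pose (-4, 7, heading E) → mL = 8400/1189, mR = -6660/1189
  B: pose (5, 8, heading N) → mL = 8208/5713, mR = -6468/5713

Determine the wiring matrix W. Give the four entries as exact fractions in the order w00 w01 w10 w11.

obs A: pose=(-4,7,E) → sL=120/29, sR=120/41, mL=8400/1189, mR=-6660/1189
obs B: pose=(5,8,N) → sL=24/29, sR=120/197, mL=8208/5713, mR=-6468/5713
sensor matrix S = [[120/29, 120/41], [24/29, 120/197]]; det S = 23040/234233
solve [mL_A; mL_B] = S·[w00; w01] and [mR_A; mR_B] = S·[w10; w11]:
  w00 = 1, w01 = 1, w10 = -1, w11 = -1/2

1 1 -1 -1/2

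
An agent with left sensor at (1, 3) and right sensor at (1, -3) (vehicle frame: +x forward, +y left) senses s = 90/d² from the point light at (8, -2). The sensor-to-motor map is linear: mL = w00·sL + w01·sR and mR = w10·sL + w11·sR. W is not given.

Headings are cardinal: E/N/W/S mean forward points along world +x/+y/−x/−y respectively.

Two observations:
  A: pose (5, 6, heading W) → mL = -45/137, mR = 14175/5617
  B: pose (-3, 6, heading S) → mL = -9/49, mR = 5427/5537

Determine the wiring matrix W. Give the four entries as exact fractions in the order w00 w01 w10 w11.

0 -1/2 1 1/2

obs A: pose=(5,6,W) → sL=90/41, sR=90/137, mL=-45/137, mR=14175/5617
obs B: pose=(-3,6,S) → sL=90/113, sR=18/49, mL=-9/49, mR=5427/5537
sensor matrix S = [[90/41, 90/137], [90/113, 18/49]]; det S = 8806320/31101329
solve [mL_A; mL_B] = S·[w00; w01] and [mR_A; mR_B] = S·[w10; w11]:
  w00 = 0, w01 = -1/2, w10 = 1, w11 = 1/2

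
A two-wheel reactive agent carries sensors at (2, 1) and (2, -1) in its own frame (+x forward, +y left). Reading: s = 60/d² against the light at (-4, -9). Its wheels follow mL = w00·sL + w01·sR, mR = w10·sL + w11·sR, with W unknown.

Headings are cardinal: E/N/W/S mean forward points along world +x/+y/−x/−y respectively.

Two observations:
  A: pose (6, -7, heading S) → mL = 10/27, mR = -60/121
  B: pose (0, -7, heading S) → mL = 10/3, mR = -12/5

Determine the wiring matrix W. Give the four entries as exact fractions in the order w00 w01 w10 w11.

0 1/2 -1 0

obs A: pose=(6,-7,S) → sL=60/121, sR=20/27, mL=10/27, mR=-60/121
obs B: pose=(0,-7,S) → sL=12/5, sR=20/3, mL=10/3, mR=-12/5
sensor matrix S = [[60/121, 20/27], [12/5, 20/3]]; det S = 1664/1089
solve [mL_A; mL_B] = S·[w00; w01] and [mR_A; mR_B] = S·[w10; w11]:
  w00 = 0, w01 = 1/2, w10 = -1, w11 = 0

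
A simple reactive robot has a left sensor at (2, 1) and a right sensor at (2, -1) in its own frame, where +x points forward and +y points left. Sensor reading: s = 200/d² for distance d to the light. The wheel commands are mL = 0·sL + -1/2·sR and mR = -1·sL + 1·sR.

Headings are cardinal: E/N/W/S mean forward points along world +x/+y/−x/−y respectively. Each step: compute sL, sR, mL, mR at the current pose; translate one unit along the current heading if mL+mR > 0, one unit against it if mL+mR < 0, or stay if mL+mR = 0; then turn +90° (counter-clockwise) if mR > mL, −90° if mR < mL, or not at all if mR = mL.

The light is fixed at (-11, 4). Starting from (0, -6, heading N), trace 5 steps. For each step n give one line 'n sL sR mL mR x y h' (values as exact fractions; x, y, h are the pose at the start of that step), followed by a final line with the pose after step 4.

n=0: pose=(0,-6,N); sL=50/41, sR=25/26; mL=-25/52, mR=-275/1066; mL+mR=-1575/2132 → advance -1; mR−mL=475/2132 → turn +1·90°
n=1: pose=(0,-7,W); sL=8/9, sR=200/181; mL=-100/181, mR=352/1629; mL+mR=-548/1629 → advance -1; mR−mL=1252/1629 → turn +1·90°
n=2: pose=(1,-7,S); sL=100/169, sR=20/29; mL=-10/29, mR=480/4901; mL+mR=-1210/4901 → advance -1; mR−mL=2170/4901 → turn +1·90°
n=3: pose=(1,-6,E); sL=200/277, sR=200/317; mL=-100/317, mR=-8000/87809; mL+mR=-35700/87809 → advance -1; mR−mL=19700/87809 → turn +1·90°
n=4: pose=(0,-6,N); sL=50/41, sR=25/26; mL=-25/52, mR=-275/1066; mL+mR=-1575/2132 → advance -1; mR−mL=475/2132 → turn +1·90°

0 50/41 25/26 -25/52 -275/1066 0 -6 N
1 8/9 200/181 -100/181 352/1629 0 -7 W
2 100/169 20/29 -10/29 480/4901 1 -7 S
3 200/277 200/317 -100/317 -8000/87809 1 -6 E
4 50/41 25/26 -25/52 -275/1066 0 -6 N
final 0 -7 W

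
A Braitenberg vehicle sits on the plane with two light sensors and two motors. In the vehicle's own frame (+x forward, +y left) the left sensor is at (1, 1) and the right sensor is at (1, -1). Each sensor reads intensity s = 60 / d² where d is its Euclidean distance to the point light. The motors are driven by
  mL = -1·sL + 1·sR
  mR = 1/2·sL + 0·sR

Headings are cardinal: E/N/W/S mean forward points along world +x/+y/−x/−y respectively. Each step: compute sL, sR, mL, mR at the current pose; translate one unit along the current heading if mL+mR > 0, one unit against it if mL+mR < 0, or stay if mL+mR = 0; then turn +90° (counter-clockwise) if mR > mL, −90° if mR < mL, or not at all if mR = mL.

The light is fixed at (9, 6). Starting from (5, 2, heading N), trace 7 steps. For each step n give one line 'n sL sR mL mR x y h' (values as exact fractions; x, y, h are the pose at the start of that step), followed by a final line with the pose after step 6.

0 30/17 10/3 80/51 15/17 5 2 N
1 60/13 12/5 -144/65 30/13 5 3 E
2 3 15/2 9/2 3/2 6 3 N
3 12 60/13 -96/13 6 6 4 E
4 30/13 6 48/13 15/13 5 4 N
5 20/3 60/13 -80/39 10/3 5 5 E
6 15/4 15 45/4 15/8 6 5 N
final 6 6 E

n=0: pose=(5,2,N); sL=30/17, sR=10/3; mL=80/51, mR=15/17; mL+mR=125/51 → advance +1; mR−mL=-35/51 → turn -1·90°
n=1: pose=(5,3,E); sL=60/13, sR=12/5; mL=-144/65, mR=30/13; mL+mR=6/65 → advance +1; mR−mL=294/65 → turn +1·90°
n=2: pose=(6,3,N); sL=3, sR=15/2; mL=9/2, mR=3/2; mL+mR=6 → advance +1; mR−mL=-3 → turn -1·90°
n=3: pose=(6,4,E); sL=12, sR=60/13; mL=-96/13, mR=6; mL+mR=-18/13 → advance -1; mR−mL=174/13 → turn +1·90°
n=4: pose=(5,4,N); sL=30/13, sR=6; mL=48/13, mR=15/13; mL+mR=63/13 → advance +1; mR−mL=-33/13 → turn -1·90°
n=5: pose=(5,5,E); sL=20/3, sR=60/13; mL=-80/39, mR=10/3; mL+mR=50/39 → advance +1; mR−mL=70/13 → turn +1·90°
n=6: pose=(6,5,N); sL=15/4, sR=15; mL=45/4, mR=15/8; mL+mR=105/8 → advance +1; mR−mL=-75/8 → turn -1·90°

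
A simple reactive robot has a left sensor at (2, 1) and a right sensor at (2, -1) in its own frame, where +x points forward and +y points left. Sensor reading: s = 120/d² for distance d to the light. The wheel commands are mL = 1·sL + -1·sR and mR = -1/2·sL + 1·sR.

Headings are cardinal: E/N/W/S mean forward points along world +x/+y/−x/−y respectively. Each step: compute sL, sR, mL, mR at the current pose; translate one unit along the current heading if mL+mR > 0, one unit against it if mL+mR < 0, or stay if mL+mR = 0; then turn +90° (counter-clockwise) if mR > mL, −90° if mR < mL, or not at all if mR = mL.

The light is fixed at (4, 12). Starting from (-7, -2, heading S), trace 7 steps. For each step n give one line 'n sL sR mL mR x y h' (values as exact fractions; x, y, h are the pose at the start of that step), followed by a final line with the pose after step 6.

n=0: pose=(-7,-2,S); sL=30/89, sR=3/10; mL=33/890, mR=117/890; mL+mR=15/89 → advance +1; mR−mL=42/445 → turn +1·90°
n=1: pose=(-7,-3,E); sL=120/277, sR=120/337; mL=7200/93349, mR=13020/93349; mL+mR=60/277 → advance +1; mR−mL=5820/93349 → turn +1·90°
n=2: pose=(-6,-3,N); sL=12/29, sR=12/25; mL=-48/725, mR=198/725; mL+mR=6/29 → advance +1; mR−mL=246/725 → turn +1·90°
n=3: pose=(-6,-2,W); sL=40/123, sR=120/313; mL=-2240/38499, mR=8500/38499; mL+mR=20/123 → advance +1; mR−mL=3580/12833 → turn +1·90°
n=4: pose=(-7,-2,S); sL=30/89, sR=3/10; mL=33/890, mR=117/890; mL+mR=15/89 → advance +1; mR−mL=42/445 → turn +1·90°
n=5: pose=(-7,-3,E); sL=120/277, sR=120/337; mL=7200/93349, mR=13020/93349; mL+mR=60/277 → advance +1; mR−mL=5820/93349 → turn +1·90°
n=6: pose=(-6,-3,N); sL=12/29, sR=12/25; mL=-48/725, mR=198/725; mL+mR=6/29 → advance +1; mR−mL=246/725 → turn +1·90°

0 30/89 3/10 33/890 117/890 -7 -2 S
1 120/277 120/337 7200/93349 13020/93349 -7 -3 E
2 12/29 12/25 -48/725 198/725 -6 -3 N
3 40/123 120/313 -2240/38499 8500/38499 -6 -2 W
4 30/89 3/10 33/890 117/890 -7 -2 S
5 120/277 120/337 7200/93349 13020/93349 -7 -3 E
6 12/29 12/25 -48/725 198/725 -6 -3 N
final -6 -2 W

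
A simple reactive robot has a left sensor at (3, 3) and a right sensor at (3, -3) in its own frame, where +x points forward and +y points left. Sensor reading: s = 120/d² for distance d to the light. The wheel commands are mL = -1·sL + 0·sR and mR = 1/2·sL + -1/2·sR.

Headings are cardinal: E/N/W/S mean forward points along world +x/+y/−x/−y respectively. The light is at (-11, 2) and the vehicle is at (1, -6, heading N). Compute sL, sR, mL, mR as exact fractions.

left sensor world pos  = (-2, -3); dL² = 106
right sensor world pos = (4, -3); dR² = 250
sL = 120/106 = 60/53
sR = 120/250 = 12/25
mL = -1·sL + 0·sR = -60/53
mR = 1/2·sL + -1/2·sR = 432/1325

60/53 12/25 -60/53 432/1325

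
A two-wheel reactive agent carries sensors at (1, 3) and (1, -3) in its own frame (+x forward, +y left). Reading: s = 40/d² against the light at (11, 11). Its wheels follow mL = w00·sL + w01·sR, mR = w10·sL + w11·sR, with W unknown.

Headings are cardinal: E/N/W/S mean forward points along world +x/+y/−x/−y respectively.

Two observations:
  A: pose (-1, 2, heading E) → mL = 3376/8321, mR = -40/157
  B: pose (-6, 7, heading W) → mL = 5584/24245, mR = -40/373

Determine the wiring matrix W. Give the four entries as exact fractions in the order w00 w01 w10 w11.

1 1 -1 0

obs A: pose=(-1,2,E) → sL=40/157, sR=8/53, mL=3376/8321, mR=-40/157
obs B: pose=(-6,7,W) → sL=40/373, sR=8/65, mL=5584/24245, mR=-40/373
sensor matrix S = [[40/157, 8/53], [40/373, 8/65]]; det S = 612096/40348529
solve [mL_A; mL_B] = S·[w00; w01] and [mR_A; mR_B] = S·[w10; w11]:
  w00 = 1, w01 = 1, w10 = -1, w11 = 0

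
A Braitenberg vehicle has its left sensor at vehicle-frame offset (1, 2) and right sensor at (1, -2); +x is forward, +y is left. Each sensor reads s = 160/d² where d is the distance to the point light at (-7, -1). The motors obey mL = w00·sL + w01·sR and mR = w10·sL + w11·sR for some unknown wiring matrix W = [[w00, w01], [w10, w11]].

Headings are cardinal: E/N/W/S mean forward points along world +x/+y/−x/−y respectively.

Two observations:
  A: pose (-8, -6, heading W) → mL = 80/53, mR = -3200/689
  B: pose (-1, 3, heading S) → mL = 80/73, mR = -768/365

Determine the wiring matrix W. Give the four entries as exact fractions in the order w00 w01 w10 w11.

1/2 0 1/2 -1/2

obs A: pose=(-8,-6,W) → sL=160/53, sR=160/13, mL=80/53, mR=-3200/689
obs B: pose=(-1,3,S) → sL=160/73, sR=32/5, mL=80/73, mR=-768/365
sensor matrix S = [[160/53, 160/13], [160/73, 32/5]]; det S = -385024/50297
solve [mL_A; mL_B] = S·[w00; w01] and [mR_A; mR_B] = S·[w10; w11]:
  w00 = 1/2, w01 = 0, w10 = 1/2, w11 = -1/2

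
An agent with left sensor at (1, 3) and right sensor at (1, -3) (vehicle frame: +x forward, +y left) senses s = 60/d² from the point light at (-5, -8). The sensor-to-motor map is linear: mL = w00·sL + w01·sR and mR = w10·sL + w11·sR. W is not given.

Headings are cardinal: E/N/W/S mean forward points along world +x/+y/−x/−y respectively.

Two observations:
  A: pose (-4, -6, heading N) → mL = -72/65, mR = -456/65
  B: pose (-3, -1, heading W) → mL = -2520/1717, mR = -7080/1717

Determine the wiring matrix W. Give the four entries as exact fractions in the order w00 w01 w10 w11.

-1/2 1/2 -1 -1

obs A: pose=(-4,-6,N) → sL=60/13, sR=12/5, mL=-72/65, mR=-456/65
obs B: pose=(-3,-1,W) → sL=60/17, sR=60/101, mL=-2520/1717, mR=-7080/1717
sensor matrix S = [[60/13, 12/5], [60/17, 60/101]]; det S = -127872/22321
solve [mL_A; mL_B] = S·[w00; w01] and [mR_A; mR_B] = S·[w10; w11]:
  w00 = -1/2, w01 = 1/2, w10 = -1, w11 = -1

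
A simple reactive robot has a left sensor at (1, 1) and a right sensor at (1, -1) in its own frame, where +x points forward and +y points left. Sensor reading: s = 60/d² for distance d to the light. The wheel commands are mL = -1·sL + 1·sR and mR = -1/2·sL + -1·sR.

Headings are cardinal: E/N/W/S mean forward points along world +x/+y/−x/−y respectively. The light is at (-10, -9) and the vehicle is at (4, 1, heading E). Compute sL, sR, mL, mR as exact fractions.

left sensor world pos  = (5, 2); dL² = 346
right sensor world pos = (5, 0); dR² = 306
sL = 60/346 = 30/173
sR = 60/306 = 10/51
mL = -1·sL + 1·sR = 200/8823
mR = -1/2·sL + -1·sR = -2495/8823

30/173 10/51 200/8823 -2495/8823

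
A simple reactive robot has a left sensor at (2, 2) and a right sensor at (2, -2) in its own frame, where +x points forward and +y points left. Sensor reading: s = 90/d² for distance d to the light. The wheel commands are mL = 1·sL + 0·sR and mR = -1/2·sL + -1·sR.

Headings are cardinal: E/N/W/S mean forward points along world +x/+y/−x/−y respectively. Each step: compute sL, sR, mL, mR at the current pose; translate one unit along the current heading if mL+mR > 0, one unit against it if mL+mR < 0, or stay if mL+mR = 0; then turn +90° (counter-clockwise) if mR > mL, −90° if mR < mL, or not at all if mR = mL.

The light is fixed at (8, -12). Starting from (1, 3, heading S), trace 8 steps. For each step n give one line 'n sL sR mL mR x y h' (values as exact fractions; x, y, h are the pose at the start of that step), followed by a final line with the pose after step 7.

n=0: pose=(1,3,S); sL=45/97, sR=9/25; mL=45/97, mR=-2871/4850; mL+mR=-621/4850 → advance -1; mR−mL=-5121/4850 → turn -1·90°
n=1: pose=(1,4,W); sL=90/277, sR=2/9; mL=90/277, mR=-959/2493; mL+mR=-149/2493 → advance -1; mR−mL=-1769/2493 → turn -1·90°
n=2: pose=(2,4,N); sL=45/194, sR=9/34; mL=45/194, mR=-2511/6596; mL+mR=-981/6596 → advance -1; mR−mL=-4041/6596 → turn -1·90°
n=3: pose=(2,3,E); sL=18/61, sR=18/37; mL=18/61, mR=-1431/2257; mL+mR=-765/2257 → advance -1; mR−mL=-2097/2257 → turn -1·90°
n=4: pose=(1,3,S); sL=45/97, sR=9/25; mL=45/97, mR=-2871/4850; mL+mR=-621/4850 → advance -1; mR−mL=-5121/4850 → turn -1·90°
n=5: pose=(1,4,W); sL=90/277, sR=2/9; mL=90/277, mR=-959/2493; mL+mR=-149/2493 → advance -1; mR−mL=-1769/2493 → turn -1·90°
n=6: pose=(2,4,N); sL=45/194, sR=9/34; mL=45/194, mR=-2511/6596; mL+mR=-981/6596 → advance -1; mR−mL=-4041/6596 → turn -1·90°
n=7: pose=(2,3,E); sL=18/61, sR=18/37; mL=18/61, mR=-1431/2257; mL+mR=-765/2257 → advance -1; mR−mL=-2097/2257 → turn -1·90°

0 45/97 9/25 45/97 -2871/4850 1 3 S
1 90/277 2/9 90/277 -959/2493 1 4 W
2 45/194 9/34 45/194 -2511/6596 2 4 N
3 18/61 18/37 18/61 -1431/2257 2 3 E
4 45/97 9/25 45/97 -2871/4850 1 3 S
5 90/277 2/9 90/277 -959/2493 1 4 W
6 45/194 9/34 45/194 -2511/6596 2 4 N
7 18/61 18/37 18/61 -1431/2257 2 3 E
final 1 3 S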